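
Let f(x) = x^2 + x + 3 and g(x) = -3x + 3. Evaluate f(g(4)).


g(4) = -9
f(-9) = 1*(-9)^2 + 1*(-9) + 3 = 75

75


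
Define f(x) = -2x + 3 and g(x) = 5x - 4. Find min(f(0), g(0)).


-4


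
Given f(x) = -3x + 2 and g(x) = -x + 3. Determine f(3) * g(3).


f(3) = -7
g(3) = 0
Product = 0

0


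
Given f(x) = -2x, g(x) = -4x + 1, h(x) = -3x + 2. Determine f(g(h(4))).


h(4) = -10
g(-10) = 41
f(41) = -82

-82


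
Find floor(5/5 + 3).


5/5 = 1
1 + 3 = 4
floor(4) = 4

4


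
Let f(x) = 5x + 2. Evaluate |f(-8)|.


f(-8) = -38
|-38| = 38

38


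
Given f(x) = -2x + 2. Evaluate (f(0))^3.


f(0) = 2
(2)^3 = 8

8


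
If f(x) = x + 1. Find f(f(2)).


f(2) = 3
f(3) = 4

4


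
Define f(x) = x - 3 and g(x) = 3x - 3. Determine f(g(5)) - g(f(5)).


f(g(5)) = 9
g(f(5)) = 3
Difference = 6

6


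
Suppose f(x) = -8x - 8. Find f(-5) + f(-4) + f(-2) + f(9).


f(-5) = 32
f(-4) = 24
f(-2) = 8
f(9) = -80
Sum = -16

-16


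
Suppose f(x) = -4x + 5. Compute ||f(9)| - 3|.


f(9) = -31
|-31| = 31
|31 - 3| = 28

28


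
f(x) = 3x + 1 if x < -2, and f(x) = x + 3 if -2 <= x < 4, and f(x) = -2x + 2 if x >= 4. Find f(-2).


-2 satisfies -2 <= x < 4
f(-2) = 1

1


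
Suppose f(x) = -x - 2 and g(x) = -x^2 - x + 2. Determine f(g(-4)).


g(-4) = -10
f(-10) = 8

8


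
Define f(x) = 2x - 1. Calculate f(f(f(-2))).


f(-2) = -5
f(-5) = -11
f(-11) = -23

-23


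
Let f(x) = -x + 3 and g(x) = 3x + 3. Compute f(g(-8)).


g(-8) = -21
f(-21) = 24

24


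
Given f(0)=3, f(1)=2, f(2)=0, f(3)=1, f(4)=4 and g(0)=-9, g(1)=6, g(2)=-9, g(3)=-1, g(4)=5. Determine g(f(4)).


f(4) = 4
g(4) = 5

5


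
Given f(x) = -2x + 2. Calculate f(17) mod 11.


f(17) = -32
-32 mod 11 = 1

1


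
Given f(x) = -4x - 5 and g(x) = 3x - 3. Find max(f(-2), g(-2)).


3


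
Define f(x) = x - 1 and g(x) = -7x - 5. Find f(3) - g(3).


28


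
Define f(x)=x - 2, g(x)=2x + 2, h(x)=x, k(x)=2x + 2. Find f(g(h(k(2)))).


k(2) = 6
h(6) = 6
g(6) = 14
f(14) = 12

12


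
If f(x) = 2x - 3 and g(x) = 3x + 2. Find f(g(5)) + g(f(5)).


f(g(5)) = 31
g(f(5)) = 23
Sum = 54

54


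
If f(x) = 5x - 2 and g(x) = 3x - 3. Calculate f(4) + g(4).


f(4) = 18
g(4) = 9
Sum = 27

27


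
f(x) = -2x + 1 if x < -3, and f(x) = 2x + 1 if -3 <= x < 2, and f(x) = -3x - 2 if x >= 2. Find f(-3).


-3 satisfies -3 <= x < 2
f(-3) = -5

-5


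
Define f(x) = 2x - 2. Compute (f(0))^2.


f(0) = -2
(-2)^2 = 4

4


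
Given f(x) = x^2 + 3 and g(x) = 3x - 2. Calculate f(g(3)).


g(3) = 7
f(7) = 1*(7)^2 + 3 = 52

52


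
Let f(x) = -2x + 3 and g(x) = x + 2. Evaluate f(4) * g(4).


f(4) = -5
g(4) = 6
Product = -30

-30


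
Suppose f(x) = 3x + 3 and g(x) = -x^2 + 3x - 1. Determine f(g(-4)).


g(-4) = -29
f(-29) = -84

-84


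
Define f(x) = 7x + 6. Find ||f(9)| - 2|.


f(9) = 69
|69| = 69
|69 - 2| = 67

67


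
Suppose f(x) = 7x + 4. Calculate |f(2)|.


f(2) = 18
|18| = 18

18


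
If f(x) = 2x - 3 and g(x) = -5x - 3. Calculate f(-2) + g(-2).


0


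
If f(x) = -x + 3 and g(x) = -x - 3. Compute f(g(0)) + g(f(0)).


0


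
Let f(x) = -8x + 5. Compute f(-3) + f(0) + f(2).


f(-3) = 29
f(0) = 5
f(2) = -11
Sum = 23

23


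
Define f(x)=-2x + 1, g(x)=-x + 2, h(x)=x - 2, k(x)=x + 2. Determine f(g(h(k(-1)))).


k(-1) = 1
h(1) = -1
g(-1) = 3
f(3) = -5

-5


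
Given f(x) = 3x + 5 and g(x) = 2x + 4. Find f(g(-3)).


g(-3) = -2
f(-2) = -1

-1


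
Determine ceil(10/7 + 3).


5


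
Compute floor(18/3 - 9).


18/3 = 6
6 - 9 = -3
floor(-3) = -3

-3


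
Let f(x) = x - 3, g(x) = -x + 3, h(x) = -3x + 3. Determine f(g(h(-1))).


-6


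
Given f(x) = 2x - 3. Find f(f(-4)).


f(-4) = -11
f(-11) = -25

-25


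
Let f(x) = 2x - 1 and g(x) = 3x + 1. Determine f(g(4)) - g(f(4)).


f(g(4)) = 25
g(f(4)) = 22
Difference = 3

3


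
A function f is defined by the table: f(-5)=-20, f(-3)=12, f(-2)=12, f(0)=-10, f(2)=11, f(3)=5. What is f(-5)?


Reading from the table at x = -5

-20


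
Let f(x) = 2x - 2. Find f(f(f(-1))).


-22


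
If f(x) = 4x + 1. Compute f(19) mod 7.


f(19) = 77
77 mod 7 = 0

0


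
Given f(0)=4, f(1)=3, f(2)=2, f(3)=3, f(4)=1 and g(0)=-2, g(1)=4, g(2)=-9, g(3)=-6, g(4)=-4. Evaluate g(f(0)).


f(0) = 4
g(4) = -4

-4


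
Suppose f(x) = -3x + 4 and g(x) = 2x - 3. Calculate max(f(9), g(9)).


f(9) = -23
g(9) = 15
max = 15

15


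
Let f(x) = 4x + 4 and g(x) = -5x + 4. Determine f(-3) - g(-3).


f(-3) = -8
g(-3) = 19
Difference = -27

-27


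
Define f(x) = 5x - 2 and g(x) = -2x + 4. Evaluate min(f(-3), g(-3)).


f(-3) = -17
g(-3) = 10
min = -17

-17


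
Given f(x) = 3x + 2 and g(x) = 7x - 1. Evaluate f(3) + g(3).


f(3) = 11
g(3) = 20
Sum = 31

31


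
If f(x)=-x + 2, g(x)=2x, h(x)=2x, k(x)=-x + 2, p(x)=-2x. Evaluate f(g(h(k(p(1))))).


-14


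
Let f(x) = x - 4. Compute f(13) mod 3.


f(13) = 9
9 mod 3 = 0

0


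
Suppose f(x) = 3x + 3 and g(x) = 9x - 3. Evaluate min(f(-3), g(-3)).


f(-3) = -6
g(-3) = -30
min = -30

-30


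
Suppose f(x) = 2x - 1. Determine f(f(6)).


f(6) = 11
f(11) = 21

21


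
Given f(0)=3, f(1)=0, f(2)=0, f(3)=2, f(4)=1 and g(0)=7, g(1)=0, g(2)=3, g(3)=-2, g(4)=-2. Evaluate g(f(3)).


3


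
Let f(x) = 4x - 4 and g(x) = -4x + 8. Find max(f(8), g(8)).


f(8) = 28
g(8) = -24
max = 28

28


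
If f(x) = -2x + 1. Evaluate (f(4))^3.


f(4) = -7
(-7)^3 = -343

-343


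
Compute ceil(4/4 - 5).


4/4 = 1
1 - 5 = -4
ceil(-4) = -4

-4


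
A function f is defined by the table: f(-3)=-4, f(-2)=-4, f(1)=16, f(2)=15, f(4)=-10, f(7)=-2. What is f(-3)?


Reading from the table at x = -3

-4


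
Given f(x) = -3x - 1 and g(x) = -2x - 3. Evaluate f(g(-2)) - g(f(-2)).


f(g(-2)) = -4
g(f(-2)) = -13
Difference = 9

9


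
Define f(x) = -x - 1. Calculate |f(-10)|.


f(-10) = 9
|9| = 9

9


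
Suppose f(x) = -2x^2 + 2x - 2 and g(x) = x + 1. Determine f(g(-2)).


g(-2) = -1
f(-1) = (-2)*(-1)^2 + 2*(-1) - 2 = -6

-6


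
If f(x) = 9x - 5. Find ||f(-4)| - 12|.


f(-4) = -41
|-41| = 41
|41 - 12| = 29

29


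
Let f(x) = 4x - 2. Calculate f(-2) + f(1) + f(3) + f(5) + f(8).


f(-2) = -10
f(1) = 2
f(3) = 10
f(5) = 18
f(8) = 30
Sum = 50

50


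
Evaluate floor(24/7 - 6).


24/7 = 3.4286
3.4286 - 6 = -2.5714
floor(-2.5714) = -3

-3


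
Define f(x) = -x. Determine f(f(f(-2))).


f(-2) = 2
f(2) = -2
f(-2) = 2

2


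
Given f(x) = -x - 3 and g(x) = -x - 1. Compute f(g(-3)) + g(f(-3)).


-6


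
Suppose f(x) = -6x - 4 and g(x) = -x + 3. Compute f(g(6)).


g(6) = -3
f(-3) = 14

14


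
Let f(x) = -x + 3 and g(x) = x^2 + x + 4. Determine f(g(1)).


g(1) = 6
f(6) = -3

-3


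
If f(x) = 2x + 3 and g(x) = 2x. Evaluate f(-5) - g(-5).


f(-5) = -7
g(-5) = -10
Difference = 3

3


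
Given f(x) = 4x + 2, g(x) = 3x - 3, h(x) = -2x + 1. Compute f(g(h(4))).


h(4) = -7
g(-7) = -24
f(-24) = -94

-94


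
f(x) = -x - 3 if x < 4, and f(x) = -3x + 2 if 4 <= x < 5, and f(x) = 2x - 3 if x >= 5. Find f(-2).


-1


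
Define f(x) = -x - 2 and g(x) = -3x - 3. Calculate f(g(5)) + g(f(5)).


f(g(5)) = 16
g(f(5)) = 18
Sum = 34

34


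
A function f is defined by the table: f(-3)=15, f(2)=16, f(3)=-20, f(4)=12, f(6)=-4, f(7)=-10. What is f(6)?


Reading from the table at x = 6

-4


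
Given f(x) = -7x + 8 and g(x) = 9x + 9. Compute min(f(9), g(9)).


f(9) = -55
g(9) = 90
min = -55

-55


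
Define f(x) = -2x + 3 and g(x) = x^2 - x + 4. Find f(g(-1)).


g(-1) = 6
f(6) = -9

-9


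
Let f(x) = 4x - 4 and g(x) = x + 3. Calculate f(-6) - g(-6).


f(-6) = -28
g(-6) = -3
Difference = -25

-25


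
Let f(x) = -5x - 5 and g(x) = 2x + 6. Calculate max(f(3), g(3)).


f(3) = -20
g(3) = 12
max = 12

12


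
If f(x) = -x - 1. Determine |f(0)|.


f(0) = -1
|-1| = 1

1


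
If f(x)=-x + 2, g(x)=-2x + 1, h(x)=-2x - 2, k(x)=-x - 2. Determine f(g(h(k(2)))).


k(2) = -4
h(-4) = 6
g(6) = -11
f(-11) = 13

13


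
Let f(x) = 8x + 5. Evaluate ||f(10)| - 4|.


f(10) = 85
|85| = 85
|85 - 4| = 81

81


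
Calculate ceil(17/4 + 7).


17/4 = 4.25
4.25 + 7 = 11.25
ceil(11.25) = 12

12


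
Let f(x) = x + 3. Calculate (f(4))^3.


f(4) = 7
(7)^3 = 343

343


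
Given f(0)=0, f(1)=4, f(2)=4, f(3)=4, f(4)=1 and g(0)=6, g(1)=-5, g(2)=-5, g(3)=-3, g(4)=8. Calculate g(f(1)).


f(1) = 4
g(4) = 8

8


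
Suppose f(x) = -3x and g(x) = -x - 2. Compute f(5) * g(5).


f(5) = -15
g(5) = -7
Product = 105

105


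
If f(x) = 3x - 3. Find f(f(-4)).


f(-4) = -15
f(-15) = -48

-48


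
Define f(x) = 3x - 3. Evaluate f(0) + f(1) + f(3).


f(0) = -3
f(1) = 0
f(3) = 6
Sum = 3

3


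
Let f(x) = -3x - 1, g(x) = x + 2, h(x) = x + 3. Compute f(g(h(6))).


h(6) = 9
g(9) = 11
f(11) = -34

-34


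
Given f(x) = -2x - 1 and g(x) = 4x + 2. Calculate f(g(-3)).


g(-3) = -10
f(-10) = 19

19


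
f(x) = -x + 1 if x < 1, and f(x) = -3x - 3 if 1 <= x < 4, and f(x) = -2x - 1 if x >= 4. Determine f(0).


1


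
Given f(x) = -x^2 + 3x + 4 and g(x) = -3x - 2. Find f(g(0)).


g(0) = -2
f(-2) = (-1)*(-2)^2 + 3*(-2) + 4 = -6

-6


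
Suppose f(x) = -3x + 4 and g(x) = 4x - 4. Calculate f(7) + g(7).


7


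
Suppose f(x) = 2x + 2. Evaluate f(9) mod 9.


f(9) = 20
20 mod 9 = 2

2


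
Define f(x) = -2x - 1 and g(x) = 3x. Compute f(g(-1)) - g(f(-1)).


2


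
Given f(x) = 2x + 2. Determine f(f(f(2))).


f(2) = 6
f(6) = 14
f(14) = 30

30


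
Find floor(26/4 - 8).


26/4 = 6.5
6.5 - 8 = -1.5
floor(-1.5) = -2

-2


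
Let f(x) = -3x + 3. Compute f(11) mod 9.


f(11) = -30
-30 mod 9 = 6

6


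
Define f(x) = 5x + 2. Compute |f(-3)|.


f(-3) = -13
|-13| = 13

13


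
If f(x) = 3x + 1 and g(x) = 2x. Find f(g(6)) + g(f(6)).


f(g(6)) = 37
g(f(6)) = 38
Sum = 75

75


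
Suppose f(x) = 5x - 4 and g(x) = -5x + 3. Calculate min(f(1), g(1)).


f(1) = 1
g(1) = -2
min = -2

-2


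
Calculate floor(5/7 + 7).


5/7 = 0.7143
0.7143 + 7 = 7.7143
floor(7.7143) = 7

7


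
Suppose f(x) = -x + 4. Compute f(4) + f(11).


f(4) = 0
f(11) = -7
Sum = -7

-7


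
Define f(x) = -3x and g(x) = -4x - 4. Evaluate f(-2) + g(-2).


f(-2) = 6
g(-2) = 4
Sum = 10

10


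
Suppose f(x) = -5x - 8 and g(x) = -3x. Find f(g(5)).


g(5) = -15
f(-15) = 67

67


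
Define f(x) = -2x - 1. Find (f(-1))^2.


f(-1) = 1
(1)^2 = 1

1


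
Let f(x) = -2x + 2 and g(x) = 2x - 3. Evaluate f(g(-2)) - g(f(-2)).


f(g(-2)) = 16
g(f(-2)) = 9
Difference = 7

7


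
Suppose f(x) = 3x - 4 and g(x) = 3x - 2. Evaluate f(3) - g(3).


f(3) = 5
g(3) = 7
Difference = -2

-2


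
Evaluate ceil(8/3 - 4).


8/3 = 2.6667
2.6667 - 4 = -1.3333
ceil(-1.3333) = -1

-1


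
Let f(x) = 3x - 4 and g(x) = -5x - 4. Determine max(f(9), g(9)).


23


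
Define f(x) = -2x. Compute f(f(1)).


f(1) = -2
f(-2) = 4

4


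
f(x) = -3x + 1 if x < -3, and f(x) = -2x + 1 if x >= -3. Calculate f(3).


-5


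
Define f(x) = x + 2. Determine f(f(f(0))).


f(0) = 2
f(2) = 4
f(4) = 6

6


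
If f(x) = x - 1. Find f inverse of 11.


Solve x - 1 = 11
x = (11 + 1) / 1 = 12

12


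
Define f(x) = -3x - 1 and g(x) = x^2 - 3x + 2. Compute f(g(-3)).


g(-3) = 20
f(20) = -61

-61


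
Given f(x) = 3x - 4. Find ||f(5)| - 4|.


f(5) = 11
|11| = 11
|11 - 4| = 7

7


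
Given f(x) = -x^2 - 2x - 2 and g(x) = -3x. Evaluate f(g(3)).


g(3) = -9
f(-9) = (-1)*(-9)^2 - 2*(-9) - 2 = -65

-65


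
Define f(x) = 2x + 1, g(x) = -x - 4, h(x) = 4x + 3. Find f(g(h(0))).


h(0) = 3
g(3) = -7
f(-7) = -13

-13


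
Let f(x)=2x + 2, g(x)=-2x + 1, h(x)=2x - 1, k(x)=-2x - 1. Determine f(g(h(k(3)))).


k(3) = -7
h(-7) = -15
g(-15) = 31
f(31) = 64

64


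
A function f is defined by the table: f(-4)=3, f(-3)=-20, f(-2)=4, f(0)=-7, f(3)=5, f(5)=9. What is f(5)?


Reading from the table at x = 5

9


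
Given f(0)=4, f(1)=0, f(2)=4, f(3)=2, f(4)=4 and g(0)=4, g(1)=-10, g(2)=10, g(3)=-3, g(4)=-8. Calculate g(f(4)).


f(4) = 4
g(4) = -8

-8


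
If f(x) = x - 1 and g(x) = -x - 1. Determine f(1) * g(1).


0


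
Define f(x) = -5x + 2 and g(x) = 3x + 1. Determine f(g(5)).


g(5) = 16
f(16) = -78

-78


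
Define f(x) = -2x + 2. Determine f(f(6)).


f(6) = -10
f(-10) = 22

22


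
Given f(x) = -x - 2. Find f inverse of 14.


Solve -x - 2 = 14
x = (14 + 2) / (-1) = -16

-16


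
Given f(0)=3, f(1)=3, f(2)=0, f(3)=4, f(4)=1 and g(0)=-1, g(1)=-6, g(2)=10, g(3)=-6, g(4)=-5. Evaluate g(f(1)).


f(1) = 3
g(3) = -6

-6


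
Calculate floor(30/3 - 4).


30/3 = 10
10 - 4 = 6
floor(6) = 6

6


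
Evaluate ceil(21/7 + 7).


21/7 = 3
3 + 7 = 10
ceil(10) = 10

10


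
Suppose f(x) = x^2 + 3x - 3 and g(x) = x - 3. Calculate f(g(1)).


-5


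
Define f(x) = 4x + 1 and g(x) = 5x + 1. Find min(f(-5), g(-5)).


f(-5) = -19
g(-5) = -24
min = -24

-24


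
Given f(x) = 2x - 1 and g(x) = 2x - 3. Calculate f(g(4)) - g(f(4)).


-2


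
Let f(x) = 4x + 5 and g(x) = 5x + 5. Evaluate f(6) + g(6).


f(6) = 29
g(6) = 35
Sum = 64

64


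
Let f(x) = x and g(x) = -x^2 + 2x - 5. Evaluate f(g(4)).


-13


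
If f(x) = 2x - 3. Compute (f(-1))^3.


f(-1) = -5
(-5)^3 = -125

-125


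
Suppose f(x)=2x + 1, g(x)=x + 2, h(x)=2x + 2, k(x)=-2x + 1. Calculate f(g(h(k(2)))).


k(2) = -3
h(-3) = -4
g(-4) = -2
f(-2) = -3

-3


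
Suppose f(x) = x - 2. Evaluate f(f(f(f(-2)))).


f(-2) = -4
f(-4) = -6
f(-6) = -8
f(-8) = -10

-10


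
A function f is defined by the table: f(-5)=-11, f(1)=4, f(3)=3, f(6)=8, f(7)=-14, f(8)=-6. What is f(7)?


Reading from the table at x = 7

-14


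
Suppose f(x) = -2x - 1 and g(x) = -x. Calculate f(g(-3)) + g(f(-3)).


-12


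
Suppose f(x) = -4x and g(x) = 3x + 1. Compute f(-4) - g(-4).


f(-4) = 16
g(-4) = -11
Difference = 27

27


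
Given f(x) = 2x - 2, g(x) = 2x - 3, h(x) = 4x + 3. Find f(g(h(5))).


h(5) = 23
g(23) = 43
f(43) = 84

84


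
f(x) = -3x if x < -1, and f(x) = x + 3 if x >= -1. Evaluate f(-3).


9


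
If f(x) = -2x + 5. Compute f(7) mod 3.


f(7) = -9
-9 mod 3 = 0

0


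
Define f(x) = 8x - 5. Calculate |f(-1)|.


f(-1) = -13
|-13| = 13

13


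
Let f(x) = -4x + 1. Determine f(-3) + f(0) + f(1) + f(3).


f(-3) = 13
f(0) = 1
f(1) = -3
f(3) = -11
Sum = 0

0


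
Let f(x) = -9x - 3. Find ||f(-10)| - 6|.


f(-10) = 87
|87| = 87
|87 - 6| = 81

81


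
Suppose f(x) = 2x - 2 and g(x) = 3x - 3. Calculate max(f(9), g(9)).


24


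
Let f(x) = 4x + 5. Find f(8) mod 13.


f(8) = 37
37 mod 13 = 11

11


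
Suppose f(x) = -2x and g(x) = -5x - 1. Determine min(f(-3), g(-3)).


6


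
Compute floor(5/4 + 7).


8


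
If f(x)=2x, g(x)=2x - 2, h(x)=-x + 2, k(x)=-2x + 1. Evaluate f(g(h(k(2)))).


k(2) = -3
h(-3) = 5
g(5) = 8
f(8) = 16

16


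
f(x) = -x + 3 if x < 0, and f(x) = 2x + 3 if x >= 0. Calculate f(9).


9 satisfies x >= 0
f(9) = 21

21


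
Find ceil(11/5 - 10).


11/5 = 2.2
2.2 - 10 = -7.8
ceil(-7.8) = -7

-7


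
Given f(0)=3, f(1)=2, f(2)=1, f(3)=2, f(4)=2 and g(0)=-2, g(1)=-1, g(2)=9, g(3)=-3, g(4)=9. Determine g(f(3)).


9


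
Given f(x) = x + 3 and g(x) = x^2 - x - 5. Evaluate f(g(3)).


g(3) = 1
f(1) = 4

4


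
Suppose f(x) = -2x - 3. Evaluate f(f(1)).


f(1) = -5
f(-5) = 7

7


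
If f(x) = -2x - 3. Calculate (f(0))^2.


9


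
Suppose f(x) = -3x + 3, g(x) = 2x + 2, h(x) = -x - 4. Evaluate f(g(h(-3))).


h(-3) = -1
g(-1) = 0
f(0) = 3

3


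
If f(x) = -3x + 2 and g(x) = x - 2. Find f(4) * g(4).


-20


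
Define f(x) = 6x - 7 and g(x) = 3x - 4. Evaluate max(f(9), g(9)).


f(9) = 47
g(9) = 23
max = 47

47


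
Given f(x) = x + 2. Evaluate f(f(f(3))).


f(3) = 5
f(5) = 7
f(7) = 9

9


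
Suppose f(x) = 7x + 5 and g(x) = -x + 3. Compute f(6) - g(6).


f(6) = 47
g(6) = -3
Difference = 50

50


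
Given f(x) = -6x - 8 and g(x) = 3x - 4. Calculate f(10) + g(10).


f(10) = -68
g(10) = 26
Sum = -42

-42


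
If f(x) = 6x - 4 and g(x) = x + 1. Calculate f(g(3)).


g(3) = 4
f(4) = 20

20


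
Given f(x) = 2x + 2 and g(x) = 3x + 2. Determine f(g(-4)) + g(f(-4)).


f(g(-4)) = -18
g(f(-4)) = -16
Sum = -34

-34


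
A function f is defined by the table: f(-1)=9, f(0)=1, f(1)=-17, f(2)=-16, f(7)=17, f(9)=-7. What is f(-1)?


Reading from the table at x = -1

9


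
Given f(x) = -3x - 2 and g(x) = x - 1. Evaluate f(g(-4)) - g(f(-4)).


f(g(-4)) = 13
g(f(-4)) = 9
Difference = 4

4


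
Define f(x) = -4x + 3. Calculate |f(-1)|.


f(-1) = 7
|7| = 7

7


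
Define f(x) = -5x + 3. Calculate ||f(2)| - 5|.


f(2) = -7
|-7| = 7
|7 - 5| = 2

2


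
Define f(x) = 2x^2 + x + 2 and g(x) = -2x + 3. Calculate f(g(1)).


g(1) = 1
f(1) = 2*(1)^2 + 1*(1) + 2 = 5

5


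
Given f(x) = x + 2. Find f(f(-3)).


f(-3) = -1
f(-1) = 1

1


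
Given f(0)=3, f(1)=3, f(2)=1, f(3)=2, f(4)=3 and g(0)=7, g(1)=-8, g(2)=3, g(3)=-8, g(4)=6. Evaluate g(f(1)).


f(1) = 3
g(3) = -8

-8


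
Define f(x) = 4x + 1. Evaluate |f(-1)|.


f(-1) = -3
|-3| = 3

3


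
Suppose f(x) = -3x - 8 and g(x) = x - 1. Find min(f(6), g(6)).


f(6) = -26
g(6) = 5
min = -26

-26


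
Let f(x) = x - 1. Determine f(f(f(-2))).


f(-2) = -3
f(-3) = -4
f(-4) = -5

-5


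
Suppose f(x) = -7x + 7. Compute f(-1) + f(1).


f(-1) = 14
f(1) = 0
Sum = 14

14


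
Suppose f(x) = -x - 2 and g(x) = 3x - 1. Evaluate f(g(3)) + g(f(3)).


f(g(3)) = -10
g(f(3)) = -16
Sum = -26

-26


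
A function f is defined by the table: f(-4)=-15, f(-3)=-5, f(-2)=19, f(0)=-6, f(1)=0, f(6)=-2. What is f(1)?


Reading from the table at x = 1

0


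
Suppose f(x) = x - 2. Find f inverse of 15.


17


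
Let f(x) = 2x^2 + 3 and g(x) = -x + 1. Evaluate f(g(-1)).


g(-1) = 2
f(2) = 2*(2)^2 + 3 = 11

11


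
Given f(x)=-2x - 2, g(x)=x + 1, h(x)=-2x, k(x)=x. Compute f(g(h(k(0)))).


k(0) = 0
h(0) = 0
g(0) = 1
f(1) = -4

-4


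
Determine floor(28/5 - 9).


28/5 = 5.6
5.6 - 9 = -3.4
floor(-3.4) = -4

-4


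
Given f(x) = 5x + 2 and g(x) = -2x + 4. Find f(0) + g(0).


f(0) = 2
g(0) = 4
Sum = 6

6


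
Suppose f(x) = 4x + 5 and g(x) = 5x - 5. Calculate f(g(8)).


g(8) = 35
f(35) = 145

145


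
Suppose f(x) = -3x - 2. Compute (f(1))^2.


25


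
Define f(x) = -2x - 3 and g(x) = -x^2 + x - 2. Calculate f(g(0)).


g(0) = -2
f(-2) = 1

1


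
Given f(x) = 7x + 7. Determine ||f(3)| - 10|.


f(3) = 28
|28| = 28
|28 - 10| = 18

18


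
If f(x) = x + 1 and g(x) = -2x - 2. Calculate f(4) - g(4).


15


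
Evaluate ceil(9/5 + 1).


9/5 = 1.8
1.8 + 1 = 2.8
ceil(2.8) = 3

3


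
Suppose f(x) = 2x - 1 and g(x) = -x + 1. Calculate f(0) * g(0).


f(0) = -1
g(0) = 1
Product = -1

-1


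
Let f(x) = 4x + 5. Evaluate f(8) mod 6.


1


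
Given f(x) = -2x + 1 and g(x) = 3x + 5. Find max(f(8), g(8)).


f(8) = -15
g(8) = 29
max = 29

29


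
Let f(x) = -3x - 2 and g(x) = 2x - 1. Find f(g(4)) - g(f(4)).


6


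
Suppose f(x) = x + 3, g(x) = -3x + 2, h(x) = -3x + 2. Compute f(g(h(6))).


h(6) = -16
g(-16) = 50
f(50) = 53

53


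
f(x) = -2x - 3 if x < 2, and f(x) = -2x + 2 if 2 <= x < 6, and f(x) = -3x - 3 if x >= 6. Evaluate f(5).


5 satisfies 2 <= x < 6
f(5) = -8

-8


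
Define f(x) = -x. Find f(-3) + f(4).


f(-3) = 3
f(4) = -4
Sum = -1

-1


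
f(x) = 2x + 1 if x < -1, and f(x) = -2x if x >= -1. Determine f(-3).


-3 satisfies x < -1
f(-3) = -5

-5


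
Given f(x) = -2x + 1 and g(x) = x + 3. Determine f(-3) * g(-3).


f(-3) = 7
g(-3) = 0
Product = 0

0


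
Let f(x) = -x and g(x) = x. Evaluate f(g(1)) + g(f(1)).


f(g(1)) = -1
g(f(1)) = -1
Sum = -2

-2


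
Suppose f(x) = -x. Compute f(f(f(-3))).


f(-3) = 3
f(3) = -3
f(-3) = 3

3


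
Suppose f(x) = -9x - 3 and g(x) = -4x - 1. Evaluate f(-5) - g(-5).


f(-5) = 42
g(-5) = 19
Difference = 23

23


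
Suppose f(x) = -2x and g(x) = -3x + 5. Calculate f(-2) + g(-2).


f(-2) = 4
g(-2) = 11
Sum = 15

15


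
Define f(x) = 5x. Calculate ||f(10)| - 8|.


f(10) = 50
|50| = 50
|50 - 8| = 42

42


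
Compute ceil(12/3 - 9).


12/3 = 4
4 - 9 = -5
ceil(-5) = -5

-5


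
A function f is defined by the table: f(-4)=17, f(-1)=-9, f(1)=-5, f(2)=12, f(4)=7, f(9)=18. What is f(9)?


Reading from the table at x = 9

18


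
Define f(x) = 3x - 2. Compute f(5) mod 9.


f(5) = 13
13 mod 9 = 4

4


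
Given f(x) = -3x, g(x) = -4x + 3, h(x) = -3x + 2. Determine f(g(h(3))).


h(3) = -7
g(-7) = 31
f(31) = -93

-93


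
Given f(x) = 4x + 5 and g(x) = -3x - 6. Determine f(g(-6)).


53


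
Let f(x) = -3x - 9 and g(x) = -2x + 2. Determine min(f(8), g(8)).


f(8) = -33
g(8) = -14
min = -33

-33


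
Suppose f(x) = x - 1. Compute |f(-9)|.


10


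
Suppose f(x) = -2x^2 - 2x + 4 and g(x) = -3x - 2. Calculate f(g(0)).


0


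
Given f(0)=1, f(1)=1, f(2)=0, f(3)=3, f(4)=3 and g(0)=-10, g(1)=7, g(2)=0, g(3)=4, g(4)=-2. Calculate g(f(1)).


f(1) = 1
g(1) = 7

7


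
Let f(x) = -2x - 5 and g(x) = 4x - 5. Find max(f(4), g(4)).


11


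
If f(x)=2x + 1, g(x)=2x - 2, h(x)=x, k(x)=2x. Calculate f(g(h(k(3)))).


21


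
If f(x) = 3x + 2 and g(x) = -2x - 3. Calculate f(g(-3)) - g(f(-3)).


f(g(-3)) = 11
g(f(-3)) = 11
Difference = 0

0


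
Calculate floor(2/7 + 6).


2/7 = 0.2857
0.2857 + 6 = 6.2857
floor(6.2857) = 6

6


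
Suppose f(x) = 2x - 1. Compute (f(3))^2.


f(3) = 5
(5)^2 = 25

25


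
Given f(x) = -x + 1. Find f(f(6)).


f(6) = -5
f(-5) = 6

6


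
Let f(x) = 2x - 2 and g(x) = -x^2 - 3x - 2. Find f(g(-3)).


g(-3) = -2
f(-2) = -6

-6


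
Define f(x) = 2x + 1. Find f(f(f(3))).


f(3) = 7
f(7) = 15
f(15) = 31

31


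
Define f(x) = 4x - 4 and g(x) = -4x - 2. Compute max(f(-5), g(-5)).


18


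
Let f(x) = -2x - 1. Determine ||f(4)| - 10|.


f(4) = -9
|-9| = 9
|9 - 10| = 1

1


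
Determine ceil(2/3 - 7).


-6


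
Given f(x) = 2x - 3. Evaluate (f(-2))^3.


f(-2) = -7
(-7)^3 = -343

-343


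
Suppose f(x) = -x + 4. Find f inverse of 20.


-16


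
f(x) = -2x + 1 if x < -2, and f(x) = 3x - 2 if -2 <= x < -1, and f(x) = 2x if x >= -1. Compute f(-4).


-4 satisfies x < -2
f(-4) = 9

9


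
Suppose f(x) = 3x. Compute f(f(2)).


f(2) = 6
f(6) = 18

18


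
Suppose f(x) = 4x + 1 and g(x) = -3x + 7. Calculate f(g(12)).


g(12) = -29
f(-29) = -115

-115


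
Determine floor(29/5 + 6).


29/5 = 5.8
5.8 + 6 = 11.8
floor(11.8) = 11

11


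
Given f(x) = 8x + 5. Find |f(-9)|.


f(-9) = -67
|-67| = 67

67


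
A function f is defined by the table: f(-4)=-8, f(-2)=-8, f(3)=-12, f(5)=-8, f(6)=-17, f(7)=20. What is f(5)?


Reading from the table at x = 5

-8


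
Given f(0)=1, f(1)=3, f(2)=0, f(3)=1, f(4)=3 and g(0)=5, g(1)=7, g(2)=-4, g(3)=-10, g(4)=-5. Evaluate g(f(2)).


f(2) = 0
g(0) = 5

5


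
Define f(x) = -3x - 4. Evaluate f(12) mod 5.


f(12) = -40
-40 mod 5 = 0

0


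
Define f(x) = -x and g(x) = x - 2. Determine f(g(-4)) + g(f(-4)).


8


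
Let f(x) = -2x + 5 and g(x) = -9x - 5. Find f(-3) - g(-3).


f(-3) = 11
g(-3) = 22
Difference = -11

-11


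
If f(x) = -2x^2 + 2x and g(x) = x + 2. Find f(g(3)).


g(3) = 5
f(5) = (-2)*(5)^2 + 2*(5) = -40

-40


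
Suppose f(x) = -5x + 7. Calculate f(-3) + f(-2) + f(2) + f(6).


f(-3) = 22
f(-2) = 17
f(2) = -3
f(6) = -23
Sum = 13

13


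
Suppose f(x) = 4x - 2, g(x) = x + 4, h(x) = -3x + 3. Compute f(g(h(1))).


h(1) = 0
g(0) = 4
f(4) = 14

14


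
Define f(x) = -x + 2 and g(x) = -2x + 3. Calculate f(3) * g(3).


f(3) = -1
g(3) = -3
Product = 3

3


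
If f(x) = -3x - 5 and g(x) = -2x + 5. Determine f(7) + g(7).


f(7) = -26
g(7) = -9
Sum = -35

-35


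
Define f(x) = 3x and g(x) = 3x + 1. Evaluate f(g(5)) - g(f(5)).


f(g(5)) = 48
g(f(5)) = 46
Difference = 2

2


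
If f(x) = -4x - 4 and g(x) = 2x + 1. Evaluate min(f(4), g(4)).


f(4) = -20
g(4) = 9
min = -20

-20


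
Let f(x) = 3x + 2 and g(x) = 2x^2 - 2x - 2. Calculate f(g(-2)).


32


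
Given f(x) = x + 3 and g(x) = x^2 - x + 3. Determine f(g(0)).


g(0) = 3
f(3) = 6

6


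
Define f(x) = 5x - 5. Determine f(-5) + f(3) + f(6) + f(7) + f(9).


f(-5) = -30
f(3) = 10
f(6) = 25
f(7) = 30
f(9) = 40
Sum = 75

75


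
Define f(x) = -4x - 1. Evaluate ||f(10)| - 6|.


f(10) = -41
|-41| = 41
|41 - 6| = 35

35


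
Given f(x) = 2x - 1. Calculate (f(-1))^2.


f(-1) = -3
(-3)^2 = 9

9


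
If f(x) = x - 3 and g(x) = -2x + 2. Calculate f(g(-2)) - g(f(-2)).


f(g(-2)) = 3
g(f(-2)) = 12
Difference = -9

-9


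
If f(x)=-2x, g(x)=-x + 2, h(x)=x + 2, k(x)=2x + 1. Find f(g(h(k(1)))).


6


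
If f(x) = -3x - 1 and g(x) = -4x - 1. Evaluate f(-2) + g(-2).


f(-2) = 5
g(-2) = 7
Sum = 12

12


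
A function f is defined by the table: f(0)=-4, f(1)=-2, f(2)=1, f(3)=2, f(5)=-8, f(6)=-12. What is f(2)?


1


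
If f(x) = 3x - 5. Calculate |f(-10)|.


f(-10) = -35
|-35| = 35

35


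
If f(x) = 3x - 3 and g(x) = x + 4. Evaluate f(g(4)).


21


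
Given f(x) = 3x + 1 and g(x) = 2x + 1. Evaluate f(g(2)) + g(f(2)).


f(g(2)) = 16
g(f(2)) = 15
Sum = 31

31


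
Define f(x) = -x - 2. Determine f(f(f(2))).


-4


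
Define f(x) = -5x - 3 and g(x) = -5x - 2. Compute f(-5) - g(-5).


f(-5) = 22
g(-5) = 23
Difference = -1

-1


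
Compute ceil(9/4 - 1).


9/4 = 2.25
2.25 - 1 = 1.25
ceil(1.25) = 2

2


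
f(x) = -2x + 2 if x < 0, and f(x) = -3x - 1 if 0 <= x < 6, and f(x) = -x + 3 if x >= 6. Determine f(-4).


-4 satisfies x < 0
f(-4) = 10

10


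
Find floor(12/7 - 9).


12/7 = 1.7143
1.7143 - 9 = -7.2857
floor(-7.2857) = -8

-8


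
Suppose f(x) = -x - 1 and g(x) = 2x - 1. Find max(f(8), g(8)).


f(8) = -9
g(8) = 15
max = 15

15


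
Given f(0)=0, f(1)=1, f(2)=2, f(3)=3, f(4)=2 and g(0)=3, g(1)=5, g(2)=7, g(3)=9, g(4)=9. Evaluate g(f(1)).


f(1) = 1
g(1) = 5

5


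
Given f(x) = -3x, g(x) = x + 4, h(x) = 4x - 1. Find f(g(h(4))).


h(4) = 15
g(15) = 19
f(19) = -57

-57


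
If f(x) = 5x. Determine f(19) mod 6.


5


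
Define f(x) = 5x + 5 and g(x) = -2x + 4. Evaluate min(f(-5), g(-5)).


f(-5) = -20
g(-5) = 14
min = -20

-20


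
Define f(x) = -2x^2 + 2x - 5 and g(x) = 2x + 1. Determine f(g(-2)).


-29


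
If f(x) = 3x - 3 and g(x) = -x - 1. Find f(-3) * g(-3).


f(-3) = -12
g(-3) = 2
Product = -24

-24


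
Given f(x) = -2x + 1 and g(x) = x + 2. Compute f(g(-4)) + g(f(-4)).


f(g(-4)) = 5
g(f(-4)) = 11
Sum = 16

16


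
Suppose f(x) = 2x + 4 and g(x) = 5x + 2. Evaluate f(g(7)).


g(7) = 37
f(37) = 78

78


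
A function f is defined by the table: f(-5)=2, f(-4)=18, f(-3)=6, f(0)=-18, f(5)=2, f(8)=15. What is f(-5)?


2


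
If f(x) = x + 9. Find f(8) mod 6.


f(8) = 17
17 mod 6 = 5

5


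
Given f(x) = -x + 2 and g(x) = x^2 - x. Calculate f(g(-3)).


-10


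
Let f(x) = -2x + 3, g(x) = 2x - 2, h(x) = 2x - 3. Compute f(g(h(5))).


h(5) = 7
g(7) = 12
f(12) = -21

-21


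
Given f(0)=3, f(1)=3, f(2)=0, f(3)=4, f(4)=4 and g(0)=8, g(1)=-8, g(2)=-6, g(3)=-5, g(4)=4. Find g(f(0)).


-5


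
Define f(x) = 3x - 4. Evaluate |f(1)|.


f(1) = -1
|-1| = 1

1


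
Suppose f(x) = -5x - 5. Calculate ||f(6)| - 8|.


27


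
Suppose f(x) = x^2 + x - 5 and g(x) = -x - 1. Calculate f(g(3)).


g(3) = -4
f(-4) = 1*(-4)^2 + 1*(-4) - 5 = 7

7


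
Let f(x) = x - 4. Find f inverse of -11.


-7


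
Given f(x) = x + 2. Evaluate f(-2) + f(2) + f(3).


f(-2) = 0
f(2) = 4
f(3) = 5
Sum = 9

9


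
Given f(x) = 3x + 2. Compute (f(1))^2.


f(1) = 5
(5)^2 = 25

25


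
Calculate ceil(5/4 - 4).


5/4 = 1.25
1.25 - 4 = -2.75
ceil(-2.75) = -2

-2


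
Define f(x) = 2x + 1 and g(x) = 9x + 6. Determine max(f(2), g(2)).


f(2) = 5
g(2) = 24
max = 24

24


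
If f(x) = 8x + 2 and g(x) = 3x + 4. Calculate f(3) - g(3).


f(3) = 26
g(3) = 13
Difference = 13

13


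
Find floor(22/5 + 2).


22/5 = 4.4
4.4 + 2 = 6.4
floor(6.4) = 6

6


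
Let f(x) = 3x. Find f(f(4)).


f(4) = 12
f(12) = 36

36


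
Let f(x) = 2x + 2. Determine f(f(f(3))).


38


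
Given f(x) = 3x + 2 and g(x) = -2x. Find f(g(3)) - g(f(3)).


6


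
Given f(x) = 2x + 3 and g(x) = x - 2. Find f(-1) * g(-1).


f(-1) = 1
g(-1) = -3
Product = -3

-3


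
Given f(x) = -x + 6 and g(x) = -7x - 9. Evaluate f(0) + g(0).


f(0) = 6
g(0) = -9
Sum = -3

-3


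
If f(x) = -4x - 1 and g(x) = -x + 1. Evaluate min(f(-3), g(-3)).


f(-3) = 11
g(-3) = 4
min = 4

4


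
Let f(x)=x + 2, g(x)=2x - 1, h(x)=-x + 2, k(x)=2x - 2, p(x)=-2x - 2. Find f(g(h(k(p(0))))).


p(0) = -2
k(-2) = -6
h(-6) = 8
g(8) = 15
f(15) = 17

17


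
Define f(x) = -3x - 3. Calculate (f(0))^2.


f(0) = -3
(-3)^2 = 9

9


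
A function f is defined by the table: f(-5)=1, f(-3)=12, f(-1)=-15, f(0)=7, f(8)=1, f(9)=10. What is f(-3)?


Reading from the table at x = -3

12


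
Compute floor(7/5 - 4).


7/5 = 1.4
1.4 - 4 = -2.6
floor(-2.6) = -3

-3


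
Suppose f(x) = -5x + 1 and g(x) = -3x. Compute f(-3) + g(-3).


f(-3) = 16
g(-3) = 9
Sum = 25

25


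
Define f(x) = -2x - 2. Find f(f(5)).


f(5) = -12
f(-12) = 22

22


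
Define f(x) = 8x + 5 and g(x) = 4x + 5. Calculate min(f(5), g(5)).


f(5) = 45
g(5) = 25
min = 25

25


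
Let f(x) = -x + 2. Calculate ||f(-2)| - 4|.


f(-2) = 4
|4| = 4
|4 - 4| = 0

0


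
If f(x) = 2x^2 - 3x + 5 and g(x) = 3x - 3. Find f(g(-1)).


g(-1) = -6
f(-6) = 2*(-6)^2 - 3*(-6) + 5 = 95

95


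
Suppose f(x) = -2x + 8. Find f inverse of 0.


4


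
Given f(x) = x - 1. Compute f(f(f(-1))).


f(-1) = -2
f(-2) = -3
f(-3) = -4

-4


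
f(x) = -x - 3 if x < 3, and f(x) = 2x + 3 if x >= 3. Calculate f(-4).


1


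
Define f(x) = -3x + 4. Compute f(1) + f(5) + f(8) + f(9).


-53


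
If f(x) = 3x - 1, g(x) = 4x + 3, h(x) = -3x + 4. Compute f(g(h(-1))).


92


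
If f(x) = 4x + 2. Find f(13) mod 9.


f(13) = 54
54 mod 9 = 0

0


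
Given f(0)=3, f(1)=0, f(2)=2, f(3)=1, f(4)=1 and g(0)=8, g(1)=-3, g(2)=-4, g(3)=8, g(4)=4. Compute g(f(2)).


f(2) = 2
g(2) = -4

-4


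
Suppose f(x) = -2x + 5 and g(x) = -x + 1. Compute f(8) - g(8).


f(8) = -11
g(8) = -7
Difference = -4

-4


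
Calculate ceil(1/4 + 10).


11


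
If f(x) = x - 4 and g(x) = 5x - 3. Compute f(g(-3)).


-22


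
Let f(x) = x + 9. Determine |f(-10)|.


1


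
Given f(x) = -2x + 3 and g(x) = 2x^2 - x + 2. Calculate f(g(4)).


-57


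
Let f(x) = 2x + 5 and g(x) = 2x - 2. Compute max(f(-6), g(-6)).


f(-6) = -7
g(-6) = -14
max = -7

-7


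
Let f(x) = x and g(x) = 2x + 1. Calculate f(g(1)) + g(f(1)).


f(g(1)) = 3
g(f(1)) = 3
Sum = 6

6


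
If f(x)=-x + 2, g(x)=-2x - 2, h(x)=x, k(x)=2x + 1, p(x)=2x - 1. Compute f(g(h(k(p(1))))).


p(1) = 1
k(1) = 3
h(3) = 3
g(3) = -8
f(-8) = 10

10


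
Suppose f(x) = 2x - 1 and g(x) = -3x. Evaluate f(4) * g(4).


f(4) = 7
g(4) = -12
Product = -84

-84


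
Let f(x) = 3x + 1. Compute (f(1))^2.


f(1) = 4
(4)^2 = 16

16


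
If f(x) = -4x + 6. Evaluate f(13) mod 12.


f(13) = -46
-46 mod 12 = 2

2


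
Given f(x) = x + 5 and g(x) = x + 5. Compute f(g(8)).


g(8) = 13
f(13) = 18

18


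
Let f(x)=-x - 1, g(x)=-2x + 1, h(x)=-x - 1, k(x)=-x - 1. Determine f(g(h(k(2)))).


2


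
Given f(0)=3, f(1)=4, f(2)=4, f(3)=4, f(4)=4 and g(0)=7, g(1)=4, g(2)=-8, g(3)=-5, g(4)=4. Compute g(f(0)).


f(0) = 3
g(3) = -5

-5


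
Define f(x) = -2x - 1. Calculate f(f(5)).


f(5) = -11
f(-11) = 21

21


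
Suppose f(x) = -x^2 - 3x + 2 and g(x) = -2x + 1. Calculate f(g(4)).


-26


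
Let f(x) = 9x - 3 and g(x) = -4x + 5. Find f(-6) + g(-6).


f(-6) = -57
g(-6) = 29
Sum = -28

-28


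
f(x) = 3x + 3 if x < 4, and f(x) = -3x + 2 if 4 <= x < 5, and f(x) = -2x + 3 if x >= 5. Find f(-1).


-1 satisfies x < 4
f(-1) = 0

0


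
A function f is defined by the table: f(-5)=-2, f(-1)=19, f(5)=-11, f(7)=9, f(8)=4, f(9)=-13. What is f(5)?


Reading from the table at x = 5

-11


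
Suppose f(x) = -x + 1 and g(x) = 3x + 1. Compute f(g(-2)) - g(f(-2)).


f(g(-2)) = 6
g(f(-2)) = 10
Difference = -4

-4


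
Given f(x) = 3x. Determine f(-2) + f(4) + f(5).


f(-2) = -6
f(4) = 12
f(5) = 15
Sum = 21

21


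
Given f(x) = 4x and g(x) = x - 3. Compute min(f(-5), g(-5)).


f(-5) = -20
g(-5) = -8
min = -20

-20


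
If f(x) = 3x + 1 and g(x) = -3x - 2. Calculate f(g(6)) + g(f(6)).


f(g(6)) = -59
g(f(6)) = -59
Sum = -118

-118


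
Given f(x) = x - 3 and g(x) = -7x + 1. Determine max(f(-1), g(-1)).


8


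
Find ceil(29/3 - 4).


29/3 = 9.6667
9.6667 - 4 = 5.6667
ceil(5.6667) = 6

6


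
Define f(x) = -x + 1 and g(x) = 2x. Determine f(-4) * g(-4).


-40


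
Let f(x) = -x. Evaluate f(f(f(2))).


f(2) = -2
f(-2) = 2
f(2) = -2

-2


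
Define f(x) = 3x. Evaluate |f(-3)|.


f(-3) = -9
|-9| = 9

9


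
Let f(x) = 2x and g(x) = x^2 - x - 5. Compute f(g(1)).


g(1) = -5
f(-5) = -10

-10


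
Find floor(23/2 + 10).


23/2 = 11.5
11.5 + 10 = 21.5
floor(21.5) = 21

21


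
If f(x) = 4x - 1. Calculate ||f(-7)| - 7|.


f(-7) = -29
|-29| = 29
|29 - 7| = 22

22


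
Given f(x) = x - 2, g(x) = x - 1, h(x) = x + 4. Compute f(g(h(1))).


2


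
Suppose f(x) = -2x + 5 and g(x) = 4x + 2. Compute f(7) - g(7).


f(7) = -9
g(7) = 30
Difference = -39

-39


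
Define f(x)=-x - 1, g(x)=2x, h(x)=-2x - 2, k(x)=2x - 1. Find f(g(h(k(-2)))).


k(-2) = -5
h(-5) = 8
g(8) = 16
f(16) = -17

-17


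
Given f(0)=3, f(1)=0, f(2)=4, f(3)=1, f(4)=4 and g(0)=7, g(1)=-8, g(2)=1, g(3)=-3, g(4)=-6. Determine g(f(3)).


f(3) = 1
g(1) = -8

-8


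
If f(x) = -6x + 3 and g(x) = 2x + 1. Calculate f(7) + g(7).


f(7) = -39
g(7) = 15
Sum = -24

-24


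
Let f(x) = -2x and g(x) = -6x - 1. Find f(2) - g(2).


f(2) = -4
g(2) = -13
Difference = 9

9


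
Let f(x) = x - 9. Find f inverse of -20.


Solve x - 9 = -20
x = (-20 + 9) / 1 = -11

-11


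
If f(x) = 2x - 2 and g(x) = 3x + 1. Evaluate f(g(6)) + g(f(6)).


f(g(6)) = 36
g(f(6)) = 31
Sum = 67

67


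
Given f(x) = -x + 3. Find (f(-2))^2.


f(-2) = 5
(5)^2 = 25

25


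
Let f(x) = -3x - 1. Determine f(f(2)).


f(2) = -7
f(-7) = 20

20


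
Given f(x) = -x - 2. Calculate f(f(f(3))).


f(3) = -5
f(-5) = 3
f(3) = -5

-5


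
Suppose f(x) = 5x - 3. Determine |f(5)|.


f(5) = 22
|22| = 22

22


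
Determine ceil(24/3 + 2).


10


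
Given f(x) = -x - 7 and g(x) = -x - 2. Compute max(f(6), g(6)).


f(6) = -13
g(6) = -8
max = -8

-8


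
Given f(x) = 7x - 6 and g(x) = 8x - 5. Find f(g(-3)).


g(-3) = -29
f(-29) = -209

-209


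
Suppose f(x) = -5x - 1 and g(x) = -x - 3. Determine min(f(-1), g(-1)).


f(-1) = 4
g(-1) = -2
min = -2

-2


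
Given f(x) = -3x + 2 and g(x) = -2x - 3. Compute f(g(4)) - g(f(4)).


18


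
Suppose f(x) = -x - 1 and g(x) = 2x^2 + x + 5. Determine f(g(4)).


g(4) = 41
f(41) = -42

-42


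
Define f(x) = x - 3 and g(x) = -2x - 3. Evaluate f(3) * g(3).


f(3) = 0
g(3) = -9
Product = 0

0


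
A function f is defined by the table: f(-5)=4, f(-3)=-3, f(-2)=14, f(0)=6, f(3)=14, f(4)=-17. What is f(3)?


Reading from the table at x = 3

14


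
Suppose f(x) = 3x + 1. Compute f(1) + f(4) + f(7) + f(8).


f(1) = 4
f(4) = 13
f(7) = 22
f(8) = 25
Sum = 64

64


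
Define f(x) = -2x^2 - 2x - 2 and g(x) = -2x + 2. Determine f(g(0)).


g(0) = 2
f(2) = (-2)*(2)^2 - 2*(2) - 2 = -14

-14


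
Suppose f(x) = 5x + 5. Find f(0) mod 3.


f(0) = 5
5 mod 3 = 2

2


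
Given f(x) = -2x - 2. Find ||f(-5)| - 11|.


3


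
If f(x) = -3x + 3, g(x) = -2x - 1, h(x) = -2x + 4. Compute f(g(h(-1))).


h(-1) = 6
g(6) = -13
f(-13) = 42

42


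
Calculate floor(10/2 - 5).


10/2 = 5
5 - 5 = 0
floor(0) = 0

0


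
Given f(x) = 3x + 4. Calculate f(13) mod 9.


7


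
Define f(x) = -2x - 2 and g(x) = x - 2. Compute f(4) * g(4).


f(4) = -10
g(4) = 2
Product = -20

-20


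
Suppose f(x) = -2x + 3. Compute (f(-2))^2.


f(-2) = 7
(7)^2 = 49

49


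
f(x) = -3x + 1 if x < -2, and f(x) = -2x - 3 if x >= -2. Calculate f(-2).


-2 satisfies x >= -2
f(-2) = 1

1


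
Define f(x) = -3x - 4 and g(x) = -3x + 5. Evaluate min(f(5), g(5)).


f(5) = -19
g(5) = -10
min = -19

-19


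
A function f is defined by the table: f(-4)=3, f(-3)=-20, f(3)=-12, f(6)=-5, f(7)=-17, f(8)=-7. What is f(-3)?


Reading from the table at x = -3

-20


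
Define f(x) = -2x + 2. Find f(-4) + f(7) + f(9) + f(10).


-36


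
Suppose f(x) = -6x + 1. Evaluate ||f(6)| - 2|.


f(6) = -35
|-35| = 35
|35 - 2| = 33

33


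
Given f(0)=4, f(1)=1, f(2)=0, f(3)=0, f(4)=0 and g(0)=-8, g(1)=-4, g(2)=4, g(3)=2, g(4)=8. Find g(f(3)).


f(3) = 0
g(0) = -8

-8


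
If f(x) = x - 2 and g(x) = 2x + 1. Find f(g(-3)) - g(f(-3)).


f(g(-3)) = -7
g(f(-3)) = -9
Difference = 2

2


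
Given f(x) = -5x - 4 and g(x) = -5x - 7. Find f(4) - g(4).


3


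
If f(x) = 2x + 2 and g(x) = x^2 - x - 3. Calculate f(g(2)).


g(2) = -1
f(-1) = 0

0


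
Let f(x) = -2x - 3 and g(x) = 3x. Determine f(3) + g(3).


f(3) = -9
g(3) = 9
Sum = 0

0


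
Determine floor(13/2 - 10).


13/2 = 6.5
6.5 - 10 = -3.5
floor(-3.5) = -4

-4


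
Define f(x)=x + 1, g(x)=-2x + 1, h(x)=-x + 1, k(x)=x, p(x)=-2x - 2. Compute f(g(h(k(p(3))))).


p(3) = -8
k(-8) = -8
h(-8) = 9
g(9) = -17
f(-17) = -16

-16


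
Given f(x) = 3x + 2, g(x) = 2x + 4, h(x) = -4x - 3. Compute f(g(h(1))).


-28


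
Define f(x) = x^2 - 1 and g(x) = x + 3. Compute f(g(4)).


g(4) = 7
f(7) = 1*(7)^2 - 1 = 48

48


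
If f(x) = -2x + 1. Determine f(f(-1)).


-5


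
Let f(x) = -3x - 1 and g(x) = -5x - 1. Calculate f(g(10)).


g(10) = -51
f(-51) = 152

152


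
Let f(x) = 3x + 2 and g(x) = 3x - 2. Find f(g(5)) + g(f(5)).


f(g(5)) = 41
g(f(5)) = 49
Sum = 90

90


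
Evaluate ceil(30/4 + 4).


12


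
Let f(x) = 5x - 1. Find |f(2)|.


f(2) = 9
|9| = 9

9


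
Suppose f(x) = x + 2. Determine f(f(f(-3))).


f(-3) = -1
f(-1) = 1
f(1) = 3

3
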